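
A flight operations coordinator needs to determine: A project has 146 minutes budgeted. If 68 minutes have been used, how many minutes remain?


Total budget: 146 minutes
Time used: 68 minutes
Remaining: 146 - 68 = 78 minutes
Percent used: 46.6%
Percent remaining: 53.4%

78


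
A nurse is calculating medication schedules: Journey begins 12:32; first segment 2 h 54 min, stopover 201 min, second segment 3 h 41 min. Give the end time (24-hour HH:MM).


Depart: 12:32
Leg 1: +174 min -> 15:26
Layover: +201 min -> 18:47
Leg 2: +221 min -> 22:28
Total travel: 596 minutes = 9h 56m
Arrival: 22:28

22:28


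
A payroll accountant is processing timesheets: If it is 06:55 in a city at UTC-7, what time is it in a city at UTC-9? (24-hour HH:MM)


Local time: 06:55 at UTC-7 (offset -7h)
Target zone: UTC-9 (offset -9h)
Difference: -9 - (-7) = -2 hours
Calculation: 6 + (-2) = 4
Result: 04:55

04:55


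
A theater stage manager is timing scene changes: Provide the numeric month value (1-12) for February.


Calendar month order:
1. January
2. February <--
3. March
February is month number 2

2


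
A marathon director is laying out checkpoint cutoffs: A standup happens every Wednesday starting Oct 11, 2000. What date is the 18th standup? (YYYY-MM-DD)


First occurrence: 2000-10-11 (occurrence 1)
Each occurrence is 7 days after the previous.
Occurrence 18 is 17 weeks after the first.
17 weeks = 119 days
2000-10-11 + 119 days = 2001-02-07

2001-02-07


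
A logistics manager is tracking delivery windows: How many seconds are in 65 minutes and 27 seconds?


Minutes: 65
Extra seconds: 27
Seconds per minute: 60
Minutes to seconds: 65 x 60 = 3900
Total: 3900 + 27 = 3927

3927


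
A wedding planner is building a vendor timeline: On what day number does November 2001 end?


Month: November
Year: 2001
November is a 30-day month
Total: 30 days

30


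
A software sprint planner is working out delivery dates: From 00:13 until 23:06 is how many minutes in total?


Start time: 00:13 = 13 minutes from midnight
End time: 23:06 = 1386 minutes from midnight
Difference: 1386 - 13 = 1373 minutes
That is 22 hours and 53 minutes

1373


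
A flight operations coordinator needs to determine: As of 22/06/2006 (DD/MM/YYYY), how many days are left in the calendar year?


Start: June 22, 2006
End: December 31, 2006
Days left in June: 8
July: 31
August: 31
September: 30
October: 31
... plus remaining months
Sum of remaining months: 184
Total: 8 + 184 = 192

192


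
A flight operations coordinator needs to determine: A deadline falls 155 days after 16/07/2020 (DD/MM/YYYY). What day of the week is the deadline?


Start: 2020-07-16 (Thursday)
Step 1 - find target date: add 155 days
  2020-07-16 + 155 days = 2020-12-18
Step 2 - day of week:
  155 mod 7 = 1
  Thursday + 1 days -> Friday
Result: Friday (2020-12-18)

Friday


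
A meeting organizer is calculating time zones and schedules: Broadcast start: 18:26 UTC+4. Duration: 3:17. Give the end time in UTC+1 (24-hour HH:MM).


Start: 18:26 in UTC+4
Step 1 - add duration:
  minutes: 26 + 17 = 43
  hours: 18 + 3 + 0 = 21
  end in UTC+4: 21:43
Step 2 - convert UTC+4 -> UTC+1:
  offset difference: 1 - (4) = -3 hours
  21 + (-3) = 18 -> mod 24 = 18
Result: 18:43 in UTC+1

18:43


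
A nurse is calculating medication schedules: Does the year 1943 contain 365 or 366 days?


Year: 1943
Check leap year rules:
Divisible by 4? No
1943 is not a leap year
Days: 365

365


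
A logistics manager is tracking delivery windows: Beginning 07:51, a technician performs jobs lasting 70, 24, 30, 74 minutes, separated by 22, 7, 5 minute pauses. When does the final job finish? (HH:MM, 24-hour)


Start: 07:51 = 471 min from midnight
  after task 1 (70 min): 09:01
  after break (22 min): 09:23
  after task 2 (24 min): 09:47
  after break (7 min): 09:54
  after task 3 (30 min): 10:24
  after break (5 min): 10:29
  after task 4 (74 min): 11:43
Total elapsed: 232 minutes
End time: 11:43

11:43


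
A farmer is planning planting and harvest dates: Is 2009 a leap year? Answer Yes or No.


Year: 2009
Divisible by 4? 2009 / 4 = 502.25 -> No
Not divisible by 4, so NOT a leap year

No


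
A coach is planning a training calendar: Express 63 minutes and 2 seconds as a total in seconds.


Minutes: 63
Seconds: 2
Convert minutes to seconds: 63 x 60 = 3780
Add remaining seconds: 3780 + 2 = 3782

3782


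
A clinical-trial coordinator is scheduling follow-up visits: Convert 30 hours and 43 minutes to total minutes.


Hours: 30
Minutes: 43
Convert hours to minutes: 30 x 60 = 1800
Add remaining minutes: 1800 + 43 = 1843

1843


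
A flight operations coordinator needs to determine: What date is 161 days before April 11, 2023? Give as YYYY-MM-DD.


Start: 2023-04-11
Subtracting 161 days
Days already passed in April: 11
After going back through April: 150 more days to subtract
March 2023: 31 days, 119 remaining
February 2023: 28 days, 91 remaining
January 2023: 31 days, 60 remaining
December 2022: 31 days, 29 remaining
Result: 2022-11-01

2022-11-01


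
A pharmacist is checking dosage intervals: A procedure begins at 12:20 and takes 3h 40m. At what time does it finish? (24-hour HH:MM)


Start time: 12:20
Adding: 3 hours 40 minutes
Minutes: 20 + 40 = 60
Minute overflow: 60 >= 60, so carry 1 hour, minutes = 0
Hours: 12 + 3 + 1 = 16
Result: 16:00

16:00


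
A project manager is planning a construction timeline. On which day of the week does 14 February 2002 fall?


Date: 2002-02-14
January 1, 2002 is a Tuesday
Day of year: 45
Offset from Jan 1: 44 days
44 mod 7 = 2
Result: Thursday

Thursday


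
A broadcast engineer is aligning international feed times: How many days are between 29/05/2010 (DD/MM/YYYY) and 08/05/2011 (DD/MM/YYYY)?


Start date: 2010-05-29
End date: 2011-05-08
May 2010: +3 days
Jun 2010: +30 days
Jul 2010: +31 days
... (10 more months)
Total: 344 days

344


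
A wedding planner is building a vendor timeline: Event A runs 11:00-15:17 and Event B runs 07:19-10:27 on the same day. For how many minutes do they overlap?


Interval A: [660, 917] minutes from midnight
Interval B: [439, 627] minutes from midnight
Overlap start = max(660, 439) = 660
Overlap end = min(917, 627) = 627
End <= start, so the intervals do not overlap: 0 minutes

0


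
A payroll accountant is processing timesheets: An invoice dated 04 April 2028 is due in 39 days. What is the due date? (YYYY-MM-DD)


Start: 2028-04-04
Adding 39 days
Days remaining in April: 26
After April: 13 days still to add
May 2028 has 31 days, need 13
Result: 2028-05-13

2028-05-13


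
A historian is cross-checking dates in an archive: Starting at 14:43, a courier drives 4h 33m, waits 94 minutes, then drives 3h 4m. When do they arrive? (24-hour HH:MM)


Depart: 14:43
Leg 1: +273 min -> 19:16
Layover: +94 min -> 20:50
Leg 2: +184 min -> 23:54
Total travel: 551 minutes = 9h 11m
Arrival: 23:54

23:54


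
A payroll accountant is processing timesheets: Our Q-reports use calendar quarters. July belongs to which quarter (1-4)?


Month: July (month 7)
Q1: January-March (months 1-3)
Q2: April-June (months 4-6)
Q3: July-September (months 7-9)
Q4: October-December (months 10-12)
Month 7 falls in Q3

3


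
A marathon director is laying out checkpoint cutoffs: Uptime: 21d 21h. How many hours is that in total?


Days: 21
Extra hours: 21
Hours per day: 24
Days to hours: 21 x 24 = 504
Total: 504 + 21 = 525

525


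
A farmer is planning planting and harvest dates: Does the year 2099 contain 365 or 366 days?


Year: 2099
Check leap year rules:
Divisible by 4? No
2099 is not a leap year
Days: 365

365


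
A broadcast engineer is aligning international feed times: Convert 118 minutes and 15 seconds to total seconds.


Minutes: 118
Extra seconds: 15
Seconds per minute: 60
Minutes to seconds: 118 x 60 = 7080
Total: 7080 + 15 = 7095

7095


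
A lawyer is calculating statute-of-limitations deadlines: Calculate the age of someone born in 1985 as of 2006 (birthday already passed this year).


Birth year: 1985
Current year: 2006
Age = current year - birth year
Age = 2006 - 1985 = 21

21


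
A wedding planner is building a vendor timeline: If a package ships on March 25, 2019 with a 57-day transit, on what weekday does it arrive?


Start: 2019-03-25 (Monday)
Step 1 - find target date: add 57 days
  2019-03-25 + 57 days = 2019-05-21
Step 2 - day of week:
  57 mod 7 = 1
  Monday + 1 days -> Tuesday
Result: Tuesday (2019-05-21)

Tuesday


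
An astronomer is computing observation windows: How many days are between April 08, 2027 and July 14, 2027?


Start date: 2027-04-08
End date: 2027-07-14
Apr 2027: +23 days
May 2027: +31 days
Jun 2027: +30 days
Jul 2027: +13 days
Total: 97 days

97


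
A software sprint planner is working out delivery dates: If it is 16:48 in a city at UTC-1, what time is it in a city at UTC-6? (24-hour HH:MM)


Local time: 16:48 at UTC-1 (offset -1h)
Target zone: UTC-6 (offset -6h)
Difference: -6 - (-1) = -5 hours
Calculation: 16 + (-5) = 11
Result: 11:48

11:48


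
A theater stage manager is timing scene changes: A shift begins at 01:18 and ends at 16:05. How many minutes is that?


Start time: 01:18 = 78 minutes from midnight
End time: 16:05 = 965 minutes from midnight
Difference: 965 - 78 = 887 minutes
That is 14 hours and 47 minutes

887


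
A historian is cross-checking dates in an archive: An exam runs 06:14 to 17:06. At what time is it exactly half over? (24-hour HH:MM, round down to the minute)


Start time: 06:14 = 374 minutes from midnight
End time: 17:06 = 1026 minutes from midnight
Sum: 374 + 1026 = 1400
Midpoint: 1400 / 2 = 700 minutes
Convert: 700 / 60 = 11 hours, 40 minutes
Result: 11:40

11:40


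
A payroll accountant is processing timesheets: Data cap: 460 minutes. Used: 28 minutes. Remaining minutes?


Total budget: 460 minutes
Time used: 28 minutes
Remaining: 460 - 28 = 432 minutes
Percent used: 6.1%
Percent remaining: 93.9%

432


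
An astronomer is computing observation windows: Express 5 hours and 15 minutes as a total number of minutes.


Hours: 5
Extra minutes: 15
Minutes per hour: 60
Hours to minutes: 5 x 60 = 300
Total: 300 + 15 = 315

315


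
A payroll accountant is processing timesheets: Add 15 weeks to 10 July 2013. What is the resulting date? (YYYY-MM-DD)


Start: 2013-07-10
Weeks to add: 15
Convert to days: 15 x 7 = 105 days
Add 105 days to 2013-07-10
Result: 2013-10-23

2013-10-23


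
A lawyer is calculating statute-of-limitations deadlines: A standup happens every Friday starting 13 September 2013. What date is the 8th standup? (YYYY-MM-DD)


First occurrence: 2013-09-13 (occurrence 1)
Each occurrence is 7 days after the previous.
Occurrence 8 is 7 weeks after the first.
7 weeks = 49 days
2013-09-13 + 49 days = 2013-11-01

2013-11-01


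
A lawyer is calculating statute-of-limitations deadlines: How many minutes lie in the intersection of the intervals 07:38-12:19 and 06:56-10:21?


Interval A: [458, 739] minutes from midnight
Interval B: [416, 621] minutes from midnight
Overlap start = max(458, 416) = 458
Overlap end = min(739, 621) = 621
Overlap = 621 - 458 = 163 minutes

163


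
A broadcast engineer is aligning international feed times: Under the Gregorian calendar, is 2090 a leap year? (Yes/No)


Year: 2090
Divisible by 4? 2090 / 4 = 522.5 -> No
Not divisible by 4, so NOT a leap year

No


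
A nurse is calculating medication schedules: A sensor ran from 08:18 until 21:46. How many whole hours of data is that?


Start: 08:18
End: 21:46
Hour difference: 21 - 8 = 13 hours
Minute difference: 46 - 18 = 28 minutes
Total minutes: 808
Complete hours: 808 / 60 = 13 (remainder 28)

13


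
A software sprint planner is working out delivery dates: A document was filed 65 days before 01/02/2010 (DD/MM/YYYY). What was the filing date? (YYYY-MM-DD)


Start: 2010-02-01
Subtracting 65 days
Days already passed in February: 1
After going back through February: 64 more days to subtract
January 2010: 31 days, 33 remaining
December 2009: 31 days, 2 remaining
November 2009 has 30 days, need 2
Result: 2009-11-28

2009-11-28


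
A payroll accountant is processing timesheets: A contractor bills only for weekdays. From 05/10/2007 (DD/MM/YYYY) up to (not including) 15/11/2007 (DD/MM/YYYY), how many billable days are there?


Start: 2007-10-05 (Friday)
End (exclusive): 2007-11-15 (Thursday)
Total calendar days: 41
Full weeks: 41 // 7 = 5 -> 25 weekdays
Remaining 6 days starting on Friday:
  Fri(w), Sat(-), Sun(-), Mon(w), Tue(w), Wed(w) -> 4 weekdays
Total business days: 25 + 4 = 29

29


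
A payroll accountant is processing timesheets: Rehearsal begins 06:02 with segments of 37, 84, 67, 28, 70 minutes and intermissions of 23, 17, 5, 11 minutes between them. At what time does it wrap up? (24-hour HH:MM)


Start: 06:02 = 362 min from midnight
  after task 1 (37 min): 06:39
  after break (23 min): 07:02
  after task 2 (84 min): 08:26
  after break (17 min): 08:43
  after task 3 (67 min): 09:50
  after break (5 min): 09:55
  after task 4 (28 min): 10:23
  after break (11 min): 10:34
  after task 5 (70 min): 11:44
Total elapsed: 342 minutes
End time: 11:44

11:44


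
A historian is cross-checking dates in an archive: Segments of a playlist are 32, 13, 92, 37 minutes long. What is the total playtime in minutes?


Durations: 32, 13, 92, 37
Running sum: 32
+ 13 = 45
+ 92 = 137
+ 37 = 174
Total duration: 174 minutes
That is 2 hours and 54 minutes

174


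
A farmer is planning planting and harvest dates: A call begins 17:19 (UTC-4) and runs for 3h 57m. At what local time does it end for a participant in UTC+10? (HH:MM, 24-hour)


Start: 17:19 in UTC-4
Step 1 - add duration:
  minutes: 19 + 57 = 76 (carry 1h)
  hours: 17 + 3 + 1 = 21
  end in UTC-4: 21:16
Step 2 - convert UTC-4 -> UTC+10:
  offset difference: 10 - (-4) = 14 hours
  21 + (14) = 35 -> mod 24 = 11
Result: 11:16 in UTC+10

11:16


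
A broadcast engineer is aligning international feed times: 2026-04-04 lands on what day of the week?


Date: 2026-04-04
January 1, 2026 is a Thursday
Day of year: 94
Offset from Jan 1: 93 days
93 mod 7 = 2
Result: Saturday

Saturday


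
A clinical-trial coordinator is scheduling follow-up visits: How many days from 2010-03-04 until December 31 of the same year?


Start: March 04, 2010
End: December 31, 2010
Days left in March: 27
April: 30
May: 31
June: 30
July: 31
... plus remaining months
Sum of remaining months: 275
Total: 27 + 275 = 302

302


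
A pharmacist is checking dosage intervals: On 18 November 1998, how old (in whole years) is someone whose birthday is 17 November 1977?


Birth: 1977-11-17
Reference: 1998-11-18
Year difference: 1998 - 1977 = 21
Has birthday (11-17) occurred by 11-18? Yes
Age in full years: 21

21


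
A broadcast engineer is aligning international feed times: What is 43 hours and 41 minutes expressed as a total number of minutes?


Hours: 43
Minutes: 41
Convert hours to minutes: 43 x 60 = 2580
Add remaining minutes: 2580 + 41 = 2621

2621


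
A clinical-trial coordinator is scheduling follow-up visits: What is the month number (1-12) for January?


Calendar month order:
1. January <--
2. February
January is month number 1

1


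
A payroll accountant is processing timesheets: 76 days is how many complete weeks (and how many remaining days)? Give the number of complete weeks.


Total days: 76
Days per week: 7
Division: 76 / 7 = 10 remainder 6
Complete weeks: 10
Remaining days: 6

10


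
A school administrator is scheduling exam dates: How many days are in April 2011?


Month: April
Year: 2011
April is a 30-day month
Total: 30 days

30


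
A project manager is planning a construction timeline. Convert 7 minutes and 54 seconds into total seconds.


Minutes: 7
Seconds: 54
Convert minutes to seconds: 7 x 60 = 420
Add remaining seconds: 420 + 54 = 474

474


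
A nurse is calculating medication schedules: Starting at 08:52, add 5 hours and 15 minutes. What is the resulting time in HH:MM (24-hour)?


Start time: 08:52
Adding: 5 hours 15 minutes
Minutes: 52 + 15 = 67
Minute overflow: 67 >= 60, so carry 1 hour, minutes = 7
Hours: 8 + 5 + 1 = 14
Result: 14:07

14:07


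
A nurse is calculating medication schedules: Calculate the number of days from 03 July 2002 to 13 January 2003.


Start date: 2002-07-03
End date: 2003-01-13
Jul 2002: +29 days
Aug 2002: +31 days
Sep 2002: +30 days
... (4 more months)
Total: 194 days

194


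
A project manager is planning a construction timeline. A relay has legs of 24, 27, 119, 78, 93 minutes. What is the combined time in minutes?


Durations: 24, 27, 119, 78, 93
Running sum: 24
+ 27 = 51
+ 119 = 170
+ 78 = 248
+ 93 = 341
Total duration: 341 minutes
That is 5 hours and 41 minutes

341


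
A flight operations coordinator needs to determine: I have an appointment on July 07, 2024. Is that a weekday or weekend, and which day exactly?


Date: 2024-07-07
January 1, 2024 is a Monday
Day of year: 189
Offset from Jan 1: 188 days
188 mod 7 = 6
Result: Sunday

Sunday


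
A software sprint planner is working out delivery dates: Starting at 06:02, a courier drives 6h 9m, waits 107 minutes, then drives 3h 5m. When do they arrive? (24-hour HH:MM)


Depart: 06:02
Leg 1: +369 min -> 12:11
Layover: +107 min -> 13:58
Leg 2: +185 min -> 17:03
Total travel: 661 minutes = 11h 1m
Arrival: 17:03

17:03


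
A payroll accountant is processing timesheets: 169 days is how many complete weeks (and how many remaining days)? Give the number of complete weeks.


Total days: 169
Days per week: 7
Division: 169 / 7 = 24 remainder 1
Complete weeks: 24
Remaining days: 1

24


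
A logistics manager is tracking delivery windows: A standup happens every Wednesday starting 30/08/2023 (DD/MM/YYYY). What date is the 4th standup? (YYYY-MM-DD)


First occurrence: 2023-08-30 (occurrence 1)
Each occurrence is 7 days after the previous.
Occurrence 4 is 3 weeks after the first.
3 weeks = 21 days
2023-08-30 + 21 days = 2023-09-20

2023-09-20


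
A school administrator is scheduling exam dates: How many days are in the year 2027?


Year: 2027
Check leap year rules:
Divisible by 4? No
2027 is not a leap year
Days: 365

365


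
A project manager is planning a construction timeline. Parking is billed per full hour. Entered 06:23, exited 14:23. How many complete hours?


Start: 06:23
End: 14:23
Hour difference: 14 - 6 = 8 hours
Minute difference: 23 - 23 = 0 minutes
Total minutes: 480
Complete hours: 480 / 60 = 8 (remainder 0)

8


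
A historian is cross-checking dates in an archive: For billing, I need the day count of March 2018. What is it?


Month: March
Year: 2018
March is a 31-day month
Total: 31 days

31


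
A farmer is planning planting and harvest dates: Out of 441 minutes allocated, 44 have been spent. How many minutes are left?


Total budget: 441 minutes
Time used: 44 minutes
Remaining: 441 - 44 = 397 minutes
Percent used: 10.0%
Percent remaining: 90.0%

397


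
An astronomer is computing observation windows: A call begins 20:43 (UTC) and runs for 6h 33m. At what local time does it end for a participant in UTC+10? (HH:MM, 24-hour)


Start: 20:43 in UTC
Step 1 - add duration:
  minutes: 43 + 33 = 76 (carry 1h)
  hours: 20 + 6 + 1 = 27
  end in UTC: 03:16
Step 2 - convert UTC -> UTC+10:
  offset difference: 10 - (0) = 10 hours
  3 + (10) = 13 -> mod 24 = 13
Result: 13:16 in UTC+10

13:16


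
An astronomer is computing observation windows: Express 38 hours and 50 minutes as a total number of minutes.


Hours: 38
Extra minutes: 50
Minutes per hour: 60
Hours to minutes: 38 x 60 = 2280
Total: 2280 + 50 = 2330

2330


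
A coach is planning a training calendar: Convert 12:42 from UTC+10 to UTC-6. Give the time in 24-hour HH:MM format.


Local time: 12:42 at UTC+10 (offset 10h)
Target zone: UTC-6 (offset -6h)
Difference: -6 - (10) = -16 hours
Calculation: 12 + (-16) = -4
Wraparound: (-4) mod 24 = 20
Result: 20:42

20:42


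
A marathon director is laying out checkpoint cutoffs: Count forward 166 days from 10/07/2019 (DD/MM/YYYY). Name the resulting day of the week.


Start: 2019-07-10 (Wednesday)
Step 1 - find target date: add 166 days
  2019-07-10 + 166 days = 2019-12-23
Step 2 - day of week:
  166 mod 7 = 5
  Wednesday + 5 days -> Monday
Result: Monday (2019-12-23)

Monday


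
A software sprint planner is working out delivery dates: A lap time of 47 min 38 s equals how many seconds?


Minutes: 47
Seconds: 38
Convert minutes to seconds: 47 x 60 = 2820
Add remaining seconds: 2820 + 38 = 2858

2858


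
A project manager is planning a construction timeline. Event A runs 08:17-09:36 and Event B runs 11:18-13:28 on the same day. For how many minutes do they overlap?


Interval A: [497, 576] minutes from midnight
Interval B: [678, 808] minutes from midnight
Overlap start = max(497, 678) = 678
Overlap end = min(576, 808) = 576
End <= start, so the intervals do not overlap: 0 minutes

0


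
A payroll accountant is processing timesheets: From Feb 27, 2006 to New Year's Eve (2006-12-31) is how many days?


Start: February 27, 2006
End: December 31, 2006
Days left in February: 1
March: 31
April: 30
May: 31
June: 30
... plus remaining months
Sum of remaining months: 306
Total: 1 + 306 = 307

307


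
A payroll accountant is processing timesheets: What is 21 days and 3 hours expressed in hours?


Days: 21
Extra hours: 3
Hours per day: 24
Days to hours: 21 x 24 = 504
Total: 504 + 3 = 507

507


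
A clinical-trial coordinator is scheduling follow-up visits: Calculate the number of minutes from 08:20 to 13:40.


Start time: 08:20 = 500 minutes from midnight
End time: 13:40 = 820 minutes from midnight
Difference: 820 - 500 = 320 minutes
That is 5 hours and 20 minutes

320


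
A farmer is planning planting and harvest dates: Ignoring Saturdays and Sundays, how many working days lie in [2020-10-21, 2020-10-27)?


Start: 2020-10-21 (Wednesday)
End (exclusive): 2020-10-27 (Tuesday)
Total calendar days: 6
Full weeks: 6 // 7 = 0 -> 0 weekdays
Remaining 6 days starting on Wednesday:
  Wed(w), Thu(w), Fri(w), Sat(-), Sun(-), Mon(w) -> 4 weekdays
Total business days: 0 + 4 = 4

4


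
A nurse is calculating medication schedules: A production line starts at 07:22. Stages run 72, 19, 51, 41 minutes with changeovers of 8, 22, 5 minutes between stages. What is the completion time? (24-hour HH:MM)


Start: 07:22 = 442 min from midnight
  after task 1 (72 min): 08:34
  after break (8 min): 08:42
  after task 2 (19 min): 09:01
  after break (22 min): 09:23
  after task 3 (51 min): 10:14
  after break (5 min): 10:19
  after task 4 (41 min): 11:00
Total elapsed: 218 minutes
End time: 11:00

11:00


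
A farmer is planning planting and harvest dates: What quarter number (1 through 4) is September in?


Month: September (month 9)
Q1: January-March (months 1-3)
Q2: April-June (months 4-6)
Q3: July-September (months 7-9)
Q4: October-December (months 10-12)
Month 9 falls in Q3

3


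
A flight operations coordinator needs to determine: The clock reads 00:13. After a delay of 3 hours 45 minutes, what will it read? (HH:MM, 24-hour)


Start time: 00:13
Adding: 3 hours 45 minutes
Minutes: 13 + 45 = 58
Hours: 0 + 3 + 0 = 3
Result: 03:58

03:58


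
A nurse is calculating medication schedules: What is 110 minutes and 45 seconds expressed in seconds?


Minutes: 110
Extra seconds: 45
Seconds per minute: 60
Minutes to seconds: 110 x 60 = 6600
Total: 6600 + 45 = 6645

6645


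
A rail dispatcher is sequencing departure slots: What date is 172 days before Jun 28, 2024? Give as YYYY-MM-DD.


Start: 2024-06-28
Subtracting 172 days
Days already passed in June: 28
After going back through June: 144 more days to subtract
May 2024: 31 days, 113 remaining
April 2024: 30 days, 83 remaining
March 2024: 31 days, 52 remaining
February 2024: 29 days, 23 remaining
Result: 2024-01-08

2024-01-08


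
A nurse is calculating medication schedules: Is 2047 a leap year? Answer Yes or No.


Year: 2047
Divisible by 4? 2047 / 4 = 511.75 -> No
Not divisible by 4, so NOT a leap year

No


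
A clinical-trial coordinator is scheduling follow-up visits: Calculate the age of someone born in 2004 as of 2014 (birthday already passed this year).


Birth year: 2004
Current year: 2014
Age = current year - birth year
Age = 2014 - 2004 = 10

10


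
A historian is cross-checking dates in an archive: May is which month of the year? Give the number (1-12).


Calendar month order:
4. April
5. May <--
6. June
May is month number 5

5


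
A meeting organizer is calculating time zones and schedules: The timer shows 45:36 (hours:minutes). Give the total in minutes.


Hours: 45
Minutes: 36
Convert hours to minutes: 45 x 60 = 2700
Add remaining minutes: 2700 + 36 = 2736

2736


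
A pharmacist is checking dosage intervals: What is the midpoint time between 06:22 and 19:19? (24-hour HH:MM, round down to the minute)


Start time: 06:22 = 382 minutes from midnight
End time: 19:19 = 1159 minutes from midnight
Sum: 382 + 1159 = 1541
Midpoint: 1541 / 2 = 770 minutes
Convert: 770 / 60 = 12 hours, 50 minutes
Result: 12:50

12:50


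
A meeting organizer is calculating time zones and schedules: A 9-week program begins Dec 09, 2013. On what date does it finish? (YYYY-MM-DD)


Start: 2013-12-09
Weeks to add: 9
Convert to days: 9 x 7 = 63 days
Add 63 days to 2013-12-09
Result: 2014-02-10

2014-02-10


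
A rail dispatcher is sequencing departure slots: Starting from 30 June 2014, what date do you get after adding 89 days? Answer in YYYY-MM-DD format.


Start: 2014-06-30
Adding 89 days
Days remaining in June: 0
After June: 89 days still to add
July 2014: 31 days, 58 remaining
August 2014: 31 days, 27 remaining
September 2014 has 30 days, need 27
Result: 2014-09-27

2014-09-27


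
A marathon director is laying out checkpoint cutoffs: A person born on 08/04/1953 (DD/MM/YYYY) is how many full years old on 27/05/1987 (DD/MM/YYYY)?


Birth: 1953-04-08
Reference: 1987-05-27
Year difference: 1987 - 1953 = 34
Has birthday (04-08) occurred by 05-27? Yes
Age in full years: 34

34


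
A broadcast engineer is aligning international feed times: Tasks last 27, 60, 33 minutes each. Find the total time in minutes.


Durations: 27, 60, 33
Running sum: 27
+ 60 = 87
+ 33 = 120
Total duration: 120 minutes
That is 2 hours and 0 minutes

120


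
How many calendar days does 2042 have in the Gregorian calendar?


Year: 2042
Check leap year rules:
Divisible by 4? No
2042 is not a leap year
Days: 365

365


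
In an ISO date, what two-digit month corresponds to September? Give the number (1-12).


Calendar month order:
8. August
9. September <--
10. October
September is month number 9

9


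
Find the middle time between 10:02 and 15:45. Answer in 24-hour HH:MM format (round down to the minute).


Start time: 10:02 = 602 minutes from midnight
End time: 15:45 = 945 minutes from midnight
Sum: 602 + 945 = 1547
Midpoint: 1547 / 2 = 773 minutes
Convert: 773 / 60 = 12 hours, 53 minutes
Result: 12:53

12:53


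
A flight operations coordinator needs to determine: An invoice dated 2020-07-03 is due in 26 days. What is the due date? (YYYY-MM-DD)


Start: 2020-07-03
Adding 26 days
Days remaining in July: 28
Result: 2020-07-29

2020-07-29


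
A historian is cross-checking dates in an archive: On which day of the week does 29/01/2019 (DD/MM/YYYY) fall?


Date: 2019-01-29
January 1, 2019 is a Tuesday
Day of year: 29
Offset from Jan 1: 28 days
28 mod 7 = 0
Result: Tuesday

Tuesday


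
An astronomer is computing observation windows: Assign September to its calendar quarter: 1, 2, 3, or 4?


Month: September (month 9)
Q1: January-March (months 1-3)
Q2: April-June (months 4-6)
Q3: July-September (months 7-9)
Q4: October-December (months 10-12)
Month 9 falls in Q3

3


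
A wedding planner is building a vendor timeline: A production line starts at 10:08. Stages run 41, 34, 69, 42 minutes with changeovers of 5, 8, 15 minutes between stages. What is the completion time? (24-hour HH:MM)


Start: 10:08 = 608 min from midnight
  after task 1 (41 min): 10:49
  after break (5 min): 10:54
  after task 2 (34 min): 11:28
  after break (8 min): 11:36
  after task 3 (69 min): 12:45
  after break (15 min): 13:00
  after task 4 (42 min): 13:42
Total elapsed: 214 minutes
End time: 13:42

13:42


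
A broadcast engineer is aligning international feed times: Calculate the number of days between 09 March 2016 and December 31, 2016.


Start: March 09, 2016
End: December 31, 2016
Days left in March: 22
April: 30
May: 31
June: 30
July: 31
... plus remaining months
Sum of remaining months: 275
Total: 22 + 275 = 297

297


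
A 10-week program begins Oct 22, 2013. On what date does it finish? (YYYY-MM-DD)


Start: 2013-10-22
Weeks to add: 10
Convert to days: 10 x 7 = 70 days
Add 70 days to 2013-10-22
Result: 2013-12-31

2013-12-31


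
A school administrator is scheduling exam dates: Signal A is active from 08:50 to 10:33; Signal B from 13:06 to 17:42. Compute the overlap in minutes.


Interval A: [530, 633] minutes from midnight
Interval B: [786, 1062] minutes from midnight
Overlap start = max(530, 786) = 786
Overlap end = min(633, 1062) = 633
End <= start, so the intervals do not overlap: 0 minutes

0


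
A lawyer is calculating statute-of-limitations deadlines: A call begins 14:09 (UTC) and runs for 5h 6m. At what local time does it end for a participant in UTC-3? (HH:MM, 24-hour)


Start: 14:09 in UTC
Step 1 - add duration:
  minutes: 9 + 6 = 15
  hours: 14 + 5 + 0 = 19
  end in UTC: 19:15
Step 2 - convert UTC -> UTC-3:
  offset difference: -3 - (0) = -3 hours
  19 + (-3) = 16 -> mod 24 = 16
Result: 16:15 in UTC-3

16:15


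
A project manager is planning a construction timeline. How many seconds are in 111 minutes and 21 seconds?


Minutes: 111
Seconds: 21
Convert minutes to seconds: 111 x 60 = 6660
Add remaining seconds: 6660 + 21 = 6681

6681


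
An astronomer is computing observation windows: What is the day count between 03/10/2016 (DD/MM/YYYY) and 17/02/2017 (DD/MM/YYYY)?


Start date: 2016-10-03
End date: 2017-02-17
Oct 2016: +29 days
Nov 2016: +30 days
Dec 2016: +31 days
Jan 2017: +31 days
Feb 2017: +16 days
Total: 137 days

137


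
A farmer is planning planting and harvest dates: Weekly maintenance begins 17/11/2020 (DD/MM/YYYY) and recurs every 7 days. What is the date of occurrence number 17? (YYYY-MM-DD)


First occurrence: 2020-11-17 (occurrence 1)
Each occurrence is 7 days after the previous.
Occurrence 17 is 16 weeks after the first.
16 weeks = 112 days
2020-11-17 + 112 days = 2021-03-09

2021-03-09


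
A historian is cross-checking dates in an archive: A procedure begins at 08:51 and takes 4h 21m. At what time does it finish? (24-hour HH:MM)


Start time: 08:51
Adding: 4 hours 21 minutes
Minutes: 51 + 21 = 72
Minute overflow: 72 >= 60, so carry 1 hour, minutes = 12
Hours: 8 + 4 + 1 = 13
Result: 13:12

13:12


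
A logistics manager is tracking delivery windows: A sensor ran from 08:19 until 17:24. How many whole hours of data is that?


Start: 08:19
End: 17:24
Hour difference: 17 - 8 = 9 hours
Minute difference: 24 - 19 = 5 minutes
Total minutes: 545
Complete hours: 545 / 60 = 9 (remainder 5)

9


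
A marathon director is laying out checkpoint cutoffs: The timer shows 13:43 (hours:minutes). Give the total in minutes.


Hours: 13
Minutes: 43
Convert hours to minutes: 13 x 60 = 780
Add remaining minutes: 780 + 43 = 823

823


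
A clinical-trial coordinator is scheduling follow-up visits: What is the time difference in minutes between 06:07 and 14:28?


Start time: 06:07 = 367 minutes from midnight
End time: 14:28 = 868 minutes from midnight
Difference: 868 - 367 = 501 minutes
That is 8 hours and 21 minutes

501


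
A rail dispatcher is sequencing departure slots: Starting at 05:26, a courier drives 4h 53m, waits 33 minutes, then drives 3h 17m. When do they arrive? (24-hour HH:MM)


Depart: 05:26
Leg 1: +293 min -> 10:19
Layover: +33 min -> 10:52
Leg 2: +197 min -> 14:09
Total travel: 523 minutes = 8h 43m
Arrival: 14:09

14:09


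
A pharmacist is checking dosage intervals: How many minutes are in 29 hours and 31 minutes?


Hours: 29
Extra minutes: 31
Minutes per hour: 60
Hours to minutes: 29 x 60 = 1740
Total: 1740 + 31 = 1771

1771


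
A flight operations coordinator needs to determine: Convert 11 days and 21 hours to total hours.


Days: 11
Extra hours: 21
Hours per day: 24
Days to hours: 11 x 24 = 264
Total: 264 + 21 = 285

285


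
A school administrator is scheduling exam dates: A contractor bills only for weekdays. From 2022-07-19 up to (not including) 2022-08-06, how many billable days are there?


Start: 2022-07-19 (Tuesday)
End (exclusive): 2022-08-06 (Saturday)
Total calendar days: 18
Full weeks: 18 // 7 = 2 -> 10 weekdays
Remaining 4 days starting on Tuesday:
  Tue(w), Wed(w), Thu(w), Fri(w) -> 4 weekdays
Total business days: 10 + 4 = 14

14


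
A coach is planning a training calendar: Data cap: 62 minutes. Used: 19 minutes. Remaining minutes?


Total budget: 62 minutes
Time used: 19 minutes
Remaining: 62 - 19 = 43 minutes
Percent used: 30.6%
Percent remaining: 69.4%

43


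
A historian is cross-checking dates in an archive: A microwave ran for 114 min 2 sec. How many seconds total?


Minutes: 114
Extra seconds: 2
Seconds per minute: 60
Minutes to seconds: 114 x 60 = 6840
Total: 6840 + 2 = 6842

6842


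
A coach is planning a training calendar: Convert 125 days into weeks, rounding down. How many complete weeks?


Total days: 125
Days per week: 7
Division: 125 / 7 = 17 remainder 6
Complete weeks: 17
Remaining days: 6

17


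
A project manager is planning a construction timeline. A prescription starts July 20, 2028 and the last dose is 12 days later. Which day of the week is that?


Start: 2028-07-20 (Thursday)
Step 1 - find target date: add 12 days
  2028-07-20 + 12 days = 2028-08-01
Step 2 - day of week:
  12 mod 7 = 5
  Thursday + 5 days -> Tuesday
Result: Tuesday (2028-08-01)

Tuesday


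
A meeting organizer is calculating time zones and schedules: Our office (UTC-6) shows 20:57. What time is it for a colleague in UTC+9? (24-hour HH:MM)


Local time: 20:57 at UTC-6 (offset -6h)
Target zone: UTC+9 (offset 9h)
Difference: 9 - (-6) = 15 hours
Calculation: 20 + (15) = 35
Wraparound: (35) mod 24 = 11
Result: 11:57

11:57


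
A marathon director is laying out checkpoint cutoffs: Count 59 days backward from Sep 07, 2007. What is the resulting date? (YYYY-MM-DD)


Start: 2007-09-07
Subtracting 59 days
Days already passed in September: 7
After going back through September: 52 more days to subtract
August 2007: 31 days, 21 remaining
July 2007 has 31 days, need 21
Result: 2007-07-10

2007-07-10


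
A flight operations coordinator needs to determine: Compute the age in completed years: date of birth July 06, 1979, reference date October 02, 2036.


Birth: 1979-07-06
Reference: 2036-10-02
Year difference: 2036 - 1979 = 57
Has birthday (07-06) occurred by 10-02? Yes
Age in full years: 57

57


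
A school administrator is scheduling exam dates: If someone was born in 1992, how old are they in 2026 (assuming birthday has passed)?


Birth year: 1992
Current year: 2026
Age = current year - birth year
Age = 2026 - 1992 = 34

34


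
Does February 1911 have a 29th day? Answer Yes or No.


Year: 1911
Divisible by 4? 1911 / 4 = 477.75 -> No
Not divisible by 4, so NOT a leap year

No


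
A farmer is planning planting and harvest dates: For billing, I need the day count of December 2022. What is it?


Month: December
Year: 2022
December is a 31-day month
Total: 31 days

31


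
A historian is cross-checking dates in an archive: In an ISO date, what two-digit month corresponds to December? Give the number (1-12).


Calendar month order:
11. November
12. December <--
December is month number 12

12


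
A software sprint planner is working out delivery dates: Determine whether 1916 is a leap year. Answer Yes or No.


Year: 1916
Divisible by 4? 1916 / 4 = 479.0 -> Yes
Divisible by 100? 1916 / 100 = 19.16 -> No
Divisible by 4 but not 100, so it IS a leap year

Yes


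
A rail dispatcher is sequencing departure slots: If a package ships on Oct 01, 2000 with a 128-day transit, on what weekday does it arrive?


Start: 2000-10-01 (Sunday)
Step 1 - find target date: add 128 days
  2000-10-01 + 128 days = 2001-02-06
Step 2 - day of week:
  128 mod 7 = 2
  Sunday + 2 days -> Tuesday
Result: Tuesday (2001-02-06)

Tuesday


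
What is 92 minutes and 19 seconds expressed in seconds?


Minutes: 92
Extra seconds: 19
Seconds per minute: 60
Minutes to seconds: 92 x 60 = 5520
Total: 5520 + 19 = 5539

5539


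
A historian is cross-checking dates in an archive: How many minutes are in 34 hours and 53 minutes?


Hours: 34
Extra minutes: 53
Minutes per hour: 60
Hours to minutes: 34 x 60 = 2040
Total: 2040 + 53 = 2093

2093


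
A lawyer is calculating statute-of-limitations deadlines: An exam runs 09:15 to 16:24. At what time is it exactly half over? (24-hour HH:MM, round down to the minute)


Start time: 09:15 = 555 minutes from midnight
End time: 16:24 = 984 minutes from midnight
Sum: 555 + 984 = 1539
Midpoint: 1539 / 2 = 769 minutes
Convert: 769 / 60 = 12 hours, 49 minutes
Result: 12:49

12:49


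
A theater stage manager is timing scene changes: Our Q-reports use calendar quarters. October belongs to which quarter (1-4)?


Month: October (month 10)
Q1: January-March (months 1-3)
Q2: April-June (months 4-6)
Q3: July-September (months 7-9)
Q4: October-December (months 10-12)
Month 10 falls in Q4

4


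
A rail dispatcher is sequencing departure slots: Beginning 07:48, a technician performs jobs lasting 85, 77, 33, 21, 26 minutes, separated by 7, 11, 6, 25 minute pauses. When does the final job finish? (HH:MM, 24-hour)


Start: 07:48 = 468 min from midnight
  after task 1 (85 min): 09:13
  after break (7 min): 09:20
  after task 2 (77 min): 10:37
  after break (11 min): 10:48
  after task 3 (33 min): 11:21
  after break (6 min): 11:27
  after task 4 (21 min): 11:48
  after break (25 min): 12:13
  after task 5 (26 min): 12:39
Total elapsed: 291 minutes
End time: 12:39

12:39


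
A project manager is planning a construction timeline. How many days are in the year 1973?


Year: 1973
Check leap year rules:
Divisible by 4? No
1973 is not a leap year
Days: 365

365


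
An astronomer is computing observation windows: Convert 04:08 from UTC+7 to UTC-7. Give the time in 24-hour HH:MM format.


Local time: 04:08 at UTC+7 (offset 7h)
Target zone: UTC-7 (offset -7h)
Difference: -7 - (7) = -14 hours
Calculation: 4 + (-14) = -10
Wraparound: (-10) mod 24 = 14
Result: 14:08

14:08


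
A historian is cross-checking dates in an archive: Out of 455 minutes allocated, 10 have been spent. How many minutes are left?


Total budget: 455 minutes
Time used: 10 minutes
Remaining: 455 - 10 = 445 minutes
Percent used: 2.2%
Percent remaining: 97.8%

445


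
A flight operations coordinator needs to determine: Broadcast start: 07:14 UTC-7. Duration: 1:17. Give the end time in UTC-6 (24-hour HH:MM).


Start: 07:14 in UTC-7
Step 1 - add duration:
  minutes: 14 + 17 = 31
  hours: 7 + 1 + 0 = 8
  end in UTC-7: 08:31
Step 2 - convert UTC-7 -> UTC-6:
  offset difference: -6 - (-7) = 1 hours
  8 + (1) = 9 -> mod 24 = 9
Result: 09:31 in UTC-6

09:31


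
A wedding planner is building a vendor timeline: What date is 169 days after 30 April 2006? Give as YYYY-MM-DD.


Start: 2006-04-30
Adding 169 days
Days remaining in April: 0
After April: 169 days still to add
May 2006: 31 days, 138 remaining
June 2006: 30 days, 108 remaining
July 2006: 31 days, 77 remaining
August 2006: 31 days, 46 remaining
Result: 2006-10-16

2006-10-16
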